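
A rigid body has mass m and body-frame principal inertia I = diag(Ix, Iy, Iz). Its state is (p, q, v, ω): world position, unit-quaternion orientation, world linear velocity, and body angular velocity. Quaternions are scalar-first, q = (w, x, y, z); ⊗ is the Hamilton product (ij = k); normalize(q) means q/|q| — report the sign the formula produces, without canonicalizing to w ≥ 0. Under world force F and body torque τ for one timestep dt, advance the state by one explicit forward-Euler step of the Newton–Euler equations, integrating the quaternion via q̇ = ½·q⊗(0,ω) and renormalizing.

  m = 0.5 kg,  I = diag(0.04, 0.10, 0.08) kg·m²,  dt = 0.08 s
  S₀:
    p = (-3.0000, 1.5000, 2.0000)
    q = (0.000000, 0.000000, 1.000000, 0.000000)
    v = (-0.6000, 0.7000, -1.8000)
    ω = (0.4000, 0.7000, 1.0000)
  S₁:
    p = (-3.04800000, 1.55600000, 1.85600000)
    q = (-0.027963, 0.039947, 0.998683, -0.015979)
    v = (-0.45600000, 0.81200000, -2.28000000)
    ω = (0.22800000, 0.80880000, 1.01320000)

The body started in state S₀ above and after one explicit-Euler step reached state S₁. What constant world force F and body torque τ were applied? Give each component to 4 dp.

F = (0.9000, 0.7000, -3.0000)
τ = (-0.1000, 0.1200, 0.0300)

velocity change Δv = (0.14400000, 0.11200000, -0.48000000)
applied force F = (0.9000, 0.7000, -3.0000)
ω₁ − ω₀ = (-0.17200000, 0.10880000, 0.01320000)
precession coupling = (-0.0140, -0.0160, 0.0168)
I·α + gyro = (-0.1000, 0.1200, 0.0300)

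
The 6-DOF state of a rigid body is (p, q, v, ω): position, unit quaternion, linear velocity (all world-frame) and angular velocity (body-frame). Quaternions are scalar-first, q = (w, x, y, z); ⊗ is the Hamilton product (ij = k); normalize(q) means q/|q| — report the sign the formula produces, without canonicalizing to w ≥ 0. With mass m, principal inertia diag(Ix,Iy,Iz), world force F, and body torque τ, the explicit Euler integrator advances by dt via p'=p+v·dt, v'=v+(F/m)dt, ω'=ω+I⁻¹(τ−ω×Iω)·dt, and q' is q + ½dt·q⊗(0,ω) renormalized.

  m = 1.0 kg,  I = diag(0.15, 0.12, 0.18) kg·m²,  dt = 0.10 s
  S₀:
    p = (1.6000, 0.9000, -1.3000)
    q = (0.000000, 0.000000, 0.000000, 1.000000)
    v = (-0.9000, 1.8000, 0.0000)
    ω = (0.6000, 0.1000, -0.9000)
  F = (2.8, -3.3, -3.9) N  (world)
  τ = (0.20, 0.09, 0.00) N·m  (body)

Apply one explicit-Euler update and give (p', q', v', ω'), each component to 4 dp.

p' = (1.5100, 1.0800, -1.3000)
q' = (0.0449, -0.0050, 0.0300, 0.9985)
v' = (-0.6200, 1.4700, -0.3900)
ω' = (0.7369, 0.1615, -0.8990)

a = (2.8000, -3.3000, -3.9000)
p' = p + v·dt = (1.5100, 1.0800, -1.3000)
v + (F/m)dt = (-0.6200, 1.4700, -0.3900)
ω×(Iω) gyroscopic = (-0.0054, 0.0162, -0.0018)
(τ − ω×Iω)/I = (1.3693, 0.6150, 0.0100)
ω' = ω + α·dt = (0.7369, 0.1615, -0.8990)
2q̇ = q⊗(0,ω) = (0.9000000, -0.1000000, 0.6000000, 0.0000000)
q' = normalize(q + ½dt·q⊗(0,ω)) = (0.0449, -0.0050, 0.0300, 0.9985)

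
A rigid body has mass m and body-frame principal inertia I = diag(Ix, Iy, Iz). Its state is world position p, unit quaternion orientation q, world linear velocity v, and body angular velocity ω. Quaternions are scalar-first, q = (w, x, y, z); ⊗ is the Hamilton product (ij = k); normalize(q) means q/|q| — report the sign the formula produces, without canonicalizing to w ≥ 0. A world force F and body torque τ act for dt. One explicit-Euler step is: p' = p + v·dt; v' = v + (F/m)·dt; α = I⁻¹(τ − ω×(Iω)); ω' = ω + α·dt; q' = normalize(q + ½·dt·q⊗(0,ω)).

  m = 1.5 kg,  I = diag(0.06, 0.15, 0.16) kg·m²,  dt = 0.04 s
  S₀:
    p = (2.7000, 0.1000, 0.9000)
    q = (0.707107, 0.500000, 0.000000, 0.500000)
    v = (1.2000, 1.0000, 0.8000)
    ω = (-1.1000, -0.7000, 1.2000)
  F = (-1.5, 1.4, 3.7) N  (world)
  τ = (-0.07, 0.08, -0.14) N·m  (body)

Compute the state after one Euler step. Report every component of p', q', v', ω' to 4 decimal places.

p' = (2.7480, 0.1400, 0.9320)
q' = (0.7057, 0.4911, -0.0329, 0.5097)
v' = (1.1600, 1.0373, 0.8987)
ω' = (-1.1411, -0.7139, 1.1477)

a = F/m = (-1.0000, 0.9333, 2.4667)
new position p' = (2.7480, 0.1400, 0.9320)
v + (F/m)dt = (1.1600, 1.0373, 0.8987)
precession coupling ω×(Iω) = (-0.0084, 0.1320, 0.0693)
angular accel α = (-1.0267, -0.3467, -1.3081)
ω' = ω + α·dt = (-1.1411, -0.7139, 1.1477)
Hamilton product q⊗(0,ω) = (-0.0500000, -0.4278177, -1.6449749, 0.4985284)
q' = normalize(q + ½dt·q⊗(0,ω)) = (0.7057, 0.4911, -0.0329, 0.5097)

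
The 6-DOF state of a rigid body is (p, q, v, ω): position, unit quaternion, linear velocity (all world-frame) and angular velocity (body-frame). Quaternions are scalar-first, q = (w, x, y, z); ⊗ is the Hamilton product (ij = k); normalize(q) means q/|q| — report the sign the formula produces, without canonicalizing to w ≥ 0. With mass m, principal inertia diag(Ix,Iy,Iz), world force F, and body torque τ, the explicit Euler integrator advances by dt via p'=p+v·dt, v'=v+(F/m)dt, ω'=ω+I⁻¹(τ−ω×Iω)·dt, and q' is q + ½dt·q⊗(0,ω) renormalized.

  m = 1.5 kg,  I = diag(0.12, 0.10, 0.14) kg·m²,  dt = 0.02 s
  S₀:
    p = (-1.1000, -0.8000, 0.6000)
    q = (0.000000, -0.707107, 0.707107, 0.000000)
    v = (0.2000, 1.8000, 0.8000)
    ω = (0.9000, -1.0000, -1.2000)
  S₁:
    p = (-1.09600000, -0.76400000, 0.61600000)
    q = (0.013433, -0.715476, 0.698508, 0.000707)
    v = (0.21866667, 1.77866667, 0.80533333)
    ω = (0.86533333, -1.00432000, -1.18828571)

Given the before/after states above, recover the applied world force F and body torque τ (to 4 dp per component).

F = (1.4000, -1.6000, 0.4000)
τ = (-0.1600, 0.0000, 0.1000)

rate change Δω = (-0.03466667, -0.00432000, 0.01171429)
I·α + gyro = (-0.1600, 0.0000, 0.1000)
Δv = v₁−v₀ = (0.01866667, -0.02133333, 0.00533333)
F = m·Δv/dt = (1.4000, -1.6000, 0.4000)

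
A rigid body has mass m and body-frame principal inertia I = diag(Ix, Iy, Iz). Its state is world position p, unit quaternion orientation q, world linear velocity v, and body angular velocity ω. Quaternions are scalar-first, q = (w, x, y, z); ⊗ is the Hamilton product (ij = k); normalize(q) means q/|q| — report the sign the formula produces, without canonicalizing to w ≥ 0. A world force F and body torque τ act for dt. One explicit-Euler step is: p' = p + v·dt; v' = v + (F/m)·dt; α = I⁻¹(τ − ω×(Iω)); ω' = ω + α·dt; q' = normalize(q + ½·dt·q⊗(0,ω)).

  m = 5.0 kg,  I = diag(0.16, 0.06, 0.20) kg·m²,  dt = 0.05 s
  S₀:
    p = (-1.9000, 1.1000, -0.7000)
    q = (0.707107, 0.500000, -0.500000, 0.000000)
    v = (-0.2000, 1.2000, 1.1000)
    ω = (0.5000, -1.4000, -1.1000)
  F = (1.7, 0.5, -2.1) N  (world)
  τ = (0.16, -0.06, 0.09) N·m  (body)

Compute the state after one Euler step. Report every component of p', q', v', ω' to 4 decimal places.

angular accel α = (-0.3475, -1.3667, 0.1000)
ω + α·dt = (0.4826, -1.4683, -1.0950)
Hamilton product q⊗(0,ω) = (-0.9500000, 0.9035535, -0.4399498, -1.2278177)
q + ½dt·q⊗(0,ω), renormalized = (0.6826, 0.5220, -0.5105, -0.0307)
p' = p + v·dt = (-1.9100, 1.1600, -0.6450)
new velocity v' = (-0.1830, 1.2050, 1.0790)

p' = (-1.9100, 1.1600, -0.6450)
q' = (0.6826, 0.5220, -0.5105, -0.0307)
v' = (-0.1830, 1.2050, 1.0790)
ω' = (0.4826, -1.4683, -1.0950)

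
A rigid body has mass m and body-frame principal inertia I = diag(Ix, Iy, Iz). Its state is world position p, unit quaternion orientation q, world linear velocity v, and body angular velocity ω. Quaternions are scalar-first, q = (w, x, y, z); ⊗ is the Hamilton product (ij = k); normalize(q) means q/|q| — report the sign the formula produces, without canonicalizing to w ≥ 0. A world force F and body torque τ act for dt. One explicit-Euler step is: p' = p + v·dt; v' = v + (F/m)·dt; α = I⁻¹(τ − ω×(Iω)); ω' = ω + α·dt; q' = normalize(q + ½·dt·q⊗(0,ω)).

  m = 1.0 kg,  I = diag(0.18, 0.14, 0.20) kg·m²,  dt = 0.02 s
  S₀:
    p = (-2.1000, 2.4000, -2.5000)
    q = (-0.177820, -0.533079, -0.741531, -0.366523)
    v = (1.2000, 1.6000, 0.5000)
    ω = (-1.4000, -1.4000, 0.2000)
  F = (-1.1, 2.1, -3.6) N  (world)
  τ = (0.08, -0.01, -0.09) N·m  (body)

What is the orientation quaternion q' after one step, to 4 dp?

q⊗(0,ω) = (-1.7111494, -0.4124904, 0.8686960, -0.3273968)
updated quaternion q' = (-0.1949, -0.5371, -0.7327, -0.3697)

q' = (-0.1949, -0.5371, -0.7327, -0.3697)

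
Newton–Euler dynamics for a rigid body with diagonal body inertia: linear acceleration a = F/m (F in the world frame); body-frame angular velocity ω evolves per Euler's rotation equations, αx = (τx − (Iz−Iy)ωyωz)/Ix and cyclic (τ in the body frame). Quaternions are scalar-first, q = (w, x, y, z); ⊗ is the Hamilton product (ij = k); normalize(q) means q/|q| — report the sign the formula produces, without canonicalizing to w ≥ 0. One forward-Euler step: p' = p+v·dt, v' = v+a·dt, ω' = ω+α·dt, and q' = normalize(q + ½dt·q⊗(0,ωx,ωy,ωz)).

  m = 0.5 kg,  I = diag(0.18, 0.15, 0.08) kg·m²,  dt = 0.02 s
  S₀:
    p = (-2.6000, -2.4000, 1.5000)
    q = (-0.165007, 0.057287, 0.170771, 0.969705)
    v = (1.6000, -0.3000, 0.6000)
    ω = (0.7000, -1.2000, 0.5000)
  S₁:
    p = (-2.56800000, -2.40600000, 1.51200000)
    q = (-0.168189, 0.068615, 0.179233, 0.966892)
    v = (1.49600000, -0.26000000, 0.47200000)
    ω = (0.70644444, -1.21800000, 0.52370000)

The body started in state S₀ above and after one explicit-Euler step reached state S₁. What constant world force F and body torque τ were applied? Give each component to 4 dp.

F = (-2.6000, 1.0000, -3.2000)
τ = (0.1000, -0.1000, 0.1200)

Δω = ω₁−ω₀ = (0.00644444, -0.01800000, 0.02370000)
gyro term ω₀×Iω₀ = (0.0420, 0.0350, 0.0252)
τ = I·(Δω/dt) + ω₀×(Iω₀) = (0.1000, -0.1000, 0.1200)
velocity change Δv = (-0.10400000, 0.04000000, -0.12800000)
F = m·Δv/dt = (-2.6000, 1.0000, -3.2000)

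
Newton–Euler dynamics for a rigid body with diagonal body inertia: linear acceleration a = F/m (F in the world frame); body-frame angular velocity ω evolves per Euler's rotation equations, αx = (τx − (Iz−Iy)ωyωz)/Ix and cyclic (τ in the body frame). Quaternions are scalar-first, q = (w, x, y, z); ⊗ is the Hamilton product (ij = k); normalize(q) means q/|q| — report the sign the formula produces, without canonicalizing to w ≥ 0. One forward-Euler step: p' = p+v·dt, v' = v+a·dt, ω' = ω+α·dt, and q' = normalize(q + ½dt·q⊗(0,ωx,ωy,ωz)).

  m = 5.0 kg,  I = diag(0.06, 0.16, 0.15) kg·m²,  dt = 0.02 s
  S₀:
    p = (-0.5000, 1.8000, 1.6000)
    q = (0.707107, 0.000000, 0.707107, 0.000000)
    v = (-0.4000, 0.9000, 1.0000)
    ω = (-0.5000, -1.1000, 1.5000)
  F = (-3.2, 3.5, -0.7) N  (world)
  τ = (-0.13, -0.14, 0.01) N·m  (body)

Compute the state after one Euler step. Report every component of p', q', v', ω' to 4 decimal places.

p' = (-0.5080, 1.8180, 1.6200)
q' = (0.7148, 0.0071, 0.6992, 0.0141)
v' = (-0.4128, 0.9140, 0.9972)
ω' = (-0.5488, -1.1259, 1.4940)

p' = p + v·dt = (-0.5080, 1.8180, 1.6200)
new velocity v' = (-0.4128, 0.9140, 0.9972)
gyro term ω×Iω = (0.0165, 0.0675, 0.0550)
angular accel α = (-2.4417, -1.2969, -0.3000)
ω + α·dt = (-0.5488, -1.1259, 1.4940)
2q̇ = q⊗(0,ω) = (0.7778177, 0.7071070, -0.7778177, 1.4142140)
updated quaternion q' = (0.7148, 0.0071, 0.6992, 0.0141)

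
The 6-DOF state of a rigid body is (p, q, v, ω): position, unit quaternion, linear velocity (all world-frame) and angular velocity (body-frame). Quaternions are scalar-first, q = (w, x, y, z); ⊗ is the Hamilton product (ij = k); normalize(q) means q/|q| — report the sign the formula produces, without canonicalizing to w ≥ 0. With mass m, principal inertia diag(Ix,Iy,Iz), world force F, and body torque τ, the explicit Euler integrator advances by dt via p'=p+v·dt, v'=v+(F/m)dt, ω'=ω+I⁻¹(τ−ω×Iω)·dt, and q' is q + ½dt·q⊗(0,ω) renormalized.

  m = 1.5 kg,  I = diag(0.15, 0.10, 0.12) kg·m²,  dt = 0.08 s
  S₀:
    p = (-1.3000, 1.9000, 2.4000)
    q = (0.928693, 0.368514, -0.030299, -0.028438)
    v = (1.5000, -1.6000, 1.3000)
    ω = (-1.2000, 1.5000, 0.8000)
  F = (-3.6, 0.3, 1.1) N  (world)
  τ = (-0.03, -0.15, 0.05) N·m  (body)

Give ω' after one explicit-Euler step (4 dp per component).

(τ − ω×Iω)/I = (-0.3600, -1.2120, -0.3333)
ω + α·dt = (-1.2288, 1.4030, 0.7733)

ω' = (-1.2288, 1.4030, 0.7733)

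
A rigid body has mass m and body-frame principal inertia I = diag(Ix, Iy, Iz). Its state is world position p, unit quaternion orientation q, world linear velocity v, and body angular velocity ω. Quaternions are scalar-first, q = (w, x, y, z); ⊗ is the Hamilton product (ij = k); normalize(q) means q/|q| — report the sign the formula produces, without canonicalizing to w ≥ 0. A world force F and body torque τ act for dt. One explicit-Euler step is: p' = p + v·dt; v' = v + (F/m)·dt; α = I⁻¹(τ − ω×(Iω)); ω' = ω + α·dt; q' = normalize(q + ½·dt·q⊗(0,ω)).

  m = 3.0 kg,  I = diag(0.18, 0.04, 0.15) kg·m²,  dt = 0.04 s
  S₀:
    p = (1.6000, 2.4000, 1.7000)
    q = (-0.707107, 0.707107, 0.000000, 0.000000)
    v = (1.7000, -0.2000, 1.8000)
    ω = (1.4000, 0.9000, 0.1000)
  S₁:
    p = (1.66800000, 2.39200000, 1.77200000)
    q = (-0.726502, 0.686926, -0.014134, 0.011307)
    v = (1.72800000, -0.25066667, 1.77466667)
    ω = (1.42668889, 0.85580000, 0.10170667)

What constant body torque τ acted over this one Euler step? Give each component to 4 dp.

τ = (0.1300, -0.0400, -0.1700)

Δω = ω₁−ω₀ = (0.02668889, -0.04420000, 0.00170667)
gyro term ω₀×Iω₀ = (0.0099, 0.0042, -0.1764)
applied torque τ = (0.1300, -0.0400, -0.1700)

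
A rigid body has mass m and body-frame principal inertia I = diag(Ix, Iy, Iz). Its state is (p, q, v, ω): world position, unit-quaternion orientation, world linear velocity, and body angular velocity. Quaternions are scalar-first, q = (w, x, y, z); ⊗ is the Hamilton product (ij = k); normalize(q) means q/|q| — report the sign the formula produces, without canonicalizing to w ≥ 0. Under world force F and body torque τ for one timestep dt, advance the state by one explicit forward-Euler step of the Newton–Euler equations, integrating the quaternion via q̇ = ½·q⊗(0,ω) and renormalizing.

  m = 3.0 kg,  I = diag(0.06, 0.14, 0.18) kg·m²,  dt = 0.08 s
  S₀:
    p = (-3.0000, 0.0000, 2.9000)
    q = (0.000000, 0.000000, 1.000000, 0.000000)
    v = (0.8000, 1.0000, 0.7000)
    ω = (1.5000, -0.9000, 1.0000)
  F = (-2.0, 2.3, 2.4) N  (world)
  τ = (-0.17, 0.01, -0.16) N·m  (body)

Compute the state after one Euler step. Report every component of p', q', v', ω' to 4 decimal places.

p' = (-2.9360, 0.0800, 2.9560)
q' = (0.0359, 0.0399, 0.9968, -0.0598)
v' = (0.7467, 1.0613, 0.7640)
ω' = (1.3213, -0.7914, 0.9769)

linear accel F/m = (-0.6667, 0.7667, 0.8000)
p + v·dt = (-2.9360, 0.0800, 2.9560)
v' = v + a·dt = (0.7467, 1.0613, 0.7640)
(τ − ω×Iω)/I = (-2.2333, 1.3571, -0.2889)
ω + α·dt = (1.3213, -0.7914, 0.9769)
q⊗(0,ω) = (0.9000000, 1.0000000, 0.0000000, -1.5000000)
updated quaternion q' = (0.0359, 0.0399, 0.9968, -0.0598)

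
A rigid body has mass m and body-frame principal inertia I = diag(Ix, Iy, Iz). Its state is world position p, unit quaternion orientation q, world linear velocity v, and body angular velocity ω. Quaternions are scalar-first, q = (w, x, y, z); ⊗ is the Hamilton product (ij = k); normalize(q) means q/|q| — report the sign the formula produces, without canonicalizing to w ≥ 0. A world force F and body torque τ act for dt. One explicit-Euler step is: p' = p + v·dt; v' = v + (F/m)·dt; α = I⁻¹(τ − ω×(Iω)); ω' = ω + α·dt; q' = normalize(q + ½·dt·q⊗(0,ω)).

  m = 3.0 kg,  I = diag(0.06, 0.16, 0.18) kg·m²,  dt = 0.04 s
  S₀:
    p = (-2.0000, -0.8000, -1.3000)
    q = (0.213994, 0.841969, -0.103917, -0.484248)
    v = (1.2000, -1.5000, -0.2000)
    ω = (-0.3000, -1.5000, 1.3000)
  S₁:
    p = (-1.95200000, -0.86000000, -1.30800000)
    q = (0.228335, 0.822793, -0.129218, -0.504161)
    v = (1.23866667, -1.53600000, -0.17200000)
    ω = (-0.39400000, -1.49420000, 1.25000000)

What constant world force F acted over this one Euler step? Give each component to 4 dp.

F = (2.9000, -2.7000, 2.1000)

v₁ − v₀ = (0.03866667, -0.03600000, 0.02800000)
F = m·Δv/dt = (2.9000, -2.7000, 2.1000)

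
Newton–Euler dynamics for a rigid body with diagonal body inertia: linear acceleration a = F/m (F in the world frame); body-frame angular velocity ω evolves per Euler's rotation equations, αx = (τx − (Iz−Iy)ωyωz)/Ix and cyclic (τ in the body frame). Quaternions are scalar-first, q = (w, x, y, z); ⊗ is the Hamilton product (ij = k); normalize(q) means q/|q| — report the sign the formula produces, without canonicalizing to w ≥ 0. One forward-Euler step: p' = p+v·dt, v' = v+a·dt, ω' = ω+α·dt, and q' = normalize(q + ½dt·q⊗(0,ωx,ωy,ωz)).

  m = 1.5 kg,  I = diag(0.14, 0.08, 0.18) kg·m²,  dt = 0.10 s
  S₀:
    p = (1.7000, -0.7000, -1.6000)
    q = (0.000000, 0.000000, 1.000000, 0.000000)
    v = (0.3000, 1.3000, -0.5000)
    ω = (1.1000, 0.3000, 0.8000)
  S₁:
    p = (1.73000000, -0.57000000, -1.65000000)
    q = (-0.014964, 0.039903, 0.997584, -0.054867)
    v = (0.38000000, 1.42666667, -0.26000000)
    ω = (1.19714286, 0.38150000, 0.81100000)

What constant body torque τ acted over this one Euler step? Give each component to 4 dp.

τ = (0.1600, 0.0300, 0.0000)

rate change Δω = (0.09714286, 0.08150000, 0.01100000)
applied torque τ = (0.1600, 0.0300, 0.0000)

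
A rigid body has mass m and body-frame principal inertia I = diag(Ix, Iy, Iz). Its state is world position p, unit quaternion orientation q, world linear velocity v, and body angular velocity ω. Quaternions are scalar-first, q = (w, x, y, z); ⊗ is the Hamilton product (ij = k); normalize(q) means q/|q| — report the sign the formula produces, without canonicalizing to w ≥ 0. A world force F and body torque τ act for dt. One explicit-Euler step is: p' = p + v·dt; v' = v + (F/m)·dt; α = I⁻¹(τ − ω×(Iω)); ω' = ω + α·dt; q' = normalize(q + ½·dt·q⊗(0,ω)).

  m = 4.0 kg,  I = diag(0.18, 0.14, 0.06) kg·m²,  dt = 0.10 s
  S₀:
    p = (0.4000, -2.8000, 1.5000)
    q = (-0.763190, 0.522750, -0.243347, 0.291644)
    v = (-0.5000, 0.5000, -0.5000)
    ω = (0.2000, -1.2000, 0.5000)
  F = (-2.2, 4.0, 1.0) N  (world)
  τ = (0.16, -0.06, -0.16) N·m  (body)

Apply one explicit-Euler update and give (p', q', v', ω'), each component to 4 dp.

p' = (0.3500, -2.7500, 1.4500)
q' = (-0.7886, 0.5254, -0.2073, 0.2431)
v' = (-0.5550, 0.6000, -0.4750)
ω' = (0.2622, -1.2514, 0.2173)

p + v·dt = (0.3500, -2.7500, 1.4500)
new velocity v' = (-0.5550, 0.6000, -0.4750)
ω×(Iω) gyroscopic = (0.0480, 0.0120, 0.0096)
α = I⁻¹(τ − ω×Iω) = (0.6222, -0.5143, -2.8267)
new body rate ω' = (0.2622, -1.2514, 0.2173)
q⊗(0,ω) = (-0.5423884, 0.0756613, 0.7127818, -0.9602256)
q + ½dt·q⊗(0,ω), renormalized = (-0.7886, 0.5254, -0.2073, 0.2431)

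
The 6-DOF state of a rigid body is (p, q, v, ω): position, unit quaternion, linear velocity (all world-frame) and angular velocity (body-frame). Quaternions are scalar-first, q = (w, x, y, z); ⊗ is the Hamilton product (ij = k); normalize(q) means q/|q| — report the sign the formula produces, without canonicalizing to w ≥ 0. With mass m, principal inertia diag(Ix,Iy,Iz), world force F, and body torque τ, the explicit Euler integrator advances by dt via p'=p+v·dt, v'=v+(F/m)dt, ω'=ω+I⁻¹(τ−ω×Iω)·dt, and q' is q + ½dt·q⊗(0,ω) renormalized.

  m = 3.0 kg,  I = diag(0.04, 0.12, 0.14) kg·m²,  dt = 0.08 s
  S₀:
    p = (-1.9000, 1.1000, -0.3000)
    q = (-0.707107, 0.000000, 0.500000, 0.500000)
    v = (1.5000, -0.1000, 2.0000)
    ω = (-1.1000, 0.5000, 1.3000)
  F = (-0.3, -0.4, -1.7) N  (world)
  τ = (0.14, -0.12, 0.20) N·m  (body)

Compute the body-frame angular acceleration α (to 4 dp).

α = (3.1750, -2.1917, 1.7429)

ω×(Iω) gyroscopic = (0.0130, 0.1430, -0.0440)
(τ − ω×Iω)/I = (3.1750, -2.1917, 1.7429)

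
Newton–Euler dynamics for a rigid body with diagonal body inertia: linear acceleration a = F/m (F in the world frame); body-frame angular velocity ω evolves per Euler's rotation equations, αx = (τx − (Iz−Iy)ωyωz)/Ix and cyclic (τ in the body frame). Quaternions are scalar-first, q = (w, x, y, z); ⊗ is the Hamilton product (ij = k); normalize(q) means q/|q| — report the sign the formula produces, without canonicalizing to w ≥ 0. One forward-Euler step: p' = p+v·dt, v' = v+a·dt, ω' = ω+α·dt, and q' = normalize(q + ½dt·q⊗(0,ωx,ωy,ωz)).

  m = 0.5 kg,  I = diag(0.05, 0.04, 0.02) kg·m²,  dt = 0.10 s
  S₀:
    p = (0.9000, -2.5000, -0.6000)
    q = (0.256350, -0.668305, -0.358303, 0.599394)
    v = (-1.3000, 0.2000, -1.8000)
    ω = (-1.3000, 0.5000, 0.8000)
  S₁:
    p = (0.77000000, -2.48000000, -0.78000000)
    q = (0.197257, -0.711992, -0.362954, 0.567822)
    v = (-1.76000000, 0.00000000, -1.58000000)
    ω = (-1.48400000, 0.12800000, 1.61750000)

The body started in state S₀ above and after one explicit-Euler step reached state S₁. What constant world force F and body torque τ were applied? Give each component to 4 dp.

Δω = ω₁−ω₀ = (-0.18400000, -0.37200000, 0.81750000)
precession coupling = (-0.0080, -0.0312, 0.0065)
I·α + gyro = (-0.1000, -0.1800, 0.1700)
v₁ − v₀ = (-0.46000000, -0.20000000, 0.22000000)
applied force F = (-2.3000, -1.0000, 1.1000)

F = (-2.3000, -1.0000, 1.1000)
τ = (-0.1000, -0.1800, 0.1700)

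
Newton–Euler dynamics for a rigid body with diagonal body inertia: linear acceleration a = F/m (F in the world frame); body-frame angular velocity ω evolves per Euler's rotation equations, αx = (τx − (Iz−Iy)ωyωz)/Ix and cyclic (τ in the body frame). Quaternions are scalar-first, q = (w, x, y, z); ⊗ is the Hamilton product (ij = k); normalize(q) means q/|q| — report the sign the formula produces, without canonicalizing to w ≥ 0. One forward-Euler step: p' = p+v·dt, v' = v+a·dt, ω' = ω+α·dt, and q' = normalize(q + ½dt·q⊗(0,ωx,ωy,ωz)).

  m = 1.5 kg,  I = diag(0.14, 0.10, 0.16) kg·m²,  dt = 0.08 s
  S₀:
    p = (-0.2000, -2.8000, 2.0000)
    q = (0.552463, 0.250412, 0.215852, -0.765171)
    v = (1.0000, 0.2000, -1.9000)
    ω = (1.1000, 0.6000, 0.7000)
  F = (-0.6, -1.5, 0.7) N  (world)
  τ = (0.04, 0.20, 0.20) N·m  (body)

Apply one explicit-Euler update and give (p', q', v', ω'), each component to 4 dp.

p' = (-0.1200, -2.7840, 1.8480)
q' = (0.5568, 0.2986, 0.1881, -0.7520)
v' = (0.9680, 0.1200, -1.8627)
ω' = (1.1085, 0.7723, 0.8132)

a = F/m = (-0.4000, -1.0000, 0.4667)
p + v·dt = (-0.1200, -2.7840, 1.8480)
v' = v + a·dt = (0.9680, 0.1200, -1.8627)
α = I⁻¹(τ − ω×Iω) = (0.1057, 2.1540, 1.4150)
ω + α·dt = (1.1085, 0.7723, 0.8132)
q⊗(0,ω) = (0.1306553, 1.2179083, -0.6854987, 0.2995341)
updated quaternion q' = (0.5568, 0.2986, 0.1881, -0.7520)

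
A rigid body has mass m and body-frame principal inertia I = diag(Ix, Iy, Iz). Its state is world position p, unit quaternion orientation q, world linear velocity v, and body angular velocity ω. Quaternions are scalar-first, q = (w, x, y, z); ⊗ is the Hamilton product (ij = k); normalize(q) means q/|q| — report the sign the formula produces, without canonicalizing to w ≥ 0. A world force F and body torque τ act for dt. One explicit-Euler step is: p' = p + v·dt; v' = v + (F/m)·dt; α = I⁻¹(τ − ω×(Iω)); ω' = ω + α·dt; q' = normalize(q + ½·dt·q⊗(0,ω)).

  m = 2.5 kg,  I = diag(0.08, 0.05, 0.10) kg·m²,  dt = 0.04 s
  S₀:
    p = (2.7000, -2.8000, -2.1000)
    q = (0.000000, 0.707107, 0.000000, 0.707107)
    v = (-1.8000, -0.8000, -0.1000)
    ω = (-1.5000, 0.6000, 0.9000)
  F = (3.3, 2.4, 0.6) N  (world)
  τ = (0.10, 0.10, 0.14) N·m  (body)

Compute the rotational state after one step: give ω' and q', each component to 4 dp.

ω' = (-1.4635, 0.6584, 0.9452)
q' = (0.0085, 0.6981, -0.0339, 0.7151)

angular accel α = (0.9125, 1.4600, 1.1300)
ω + α·dt = (-1.4635, 0.6584, 0.9452)
q⊗(0,ω) = (0.4242642, -0.4242642, -1.6970568, 0.4242642)
q + ½dt·q⊗(0,ω), renormalized = (0.0085, 0.6981, -0.0339, 0.7151)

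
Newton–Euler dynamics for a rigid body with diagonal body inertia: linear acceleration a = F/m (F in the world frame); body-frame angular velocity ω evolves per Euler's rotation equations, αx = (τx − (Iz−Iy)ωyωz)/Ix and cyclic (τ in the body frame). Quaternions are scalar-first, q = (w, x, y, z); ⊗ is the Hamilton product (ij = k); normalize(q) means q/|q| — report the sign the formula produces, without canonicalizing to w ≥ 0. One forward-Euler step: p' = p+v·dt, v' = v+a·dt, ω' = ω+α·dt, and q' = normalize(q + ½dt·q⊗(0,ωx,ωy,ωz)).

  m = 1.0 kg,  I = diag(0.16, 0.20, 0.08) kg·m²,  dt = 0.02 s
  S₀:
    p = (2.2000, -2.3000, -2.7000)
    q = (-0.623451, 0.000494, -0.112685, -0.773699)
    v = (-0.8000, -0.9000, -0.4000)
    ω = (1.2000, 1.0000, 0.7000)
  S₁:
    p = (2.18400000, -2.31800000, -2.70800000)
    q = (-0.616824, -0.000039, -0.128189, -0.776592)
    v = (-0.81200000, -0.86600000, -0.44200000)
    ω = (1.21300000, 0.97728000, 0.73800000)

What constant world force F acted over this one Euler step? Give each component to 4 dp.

velocity change Δv = (-0.01200000, 0.03400000, -0.04200000)
F = m·Δv/dt = (-0.6000, 1.7000, -2.1000)

F = (-0.6000, 1.7000, -2.1000)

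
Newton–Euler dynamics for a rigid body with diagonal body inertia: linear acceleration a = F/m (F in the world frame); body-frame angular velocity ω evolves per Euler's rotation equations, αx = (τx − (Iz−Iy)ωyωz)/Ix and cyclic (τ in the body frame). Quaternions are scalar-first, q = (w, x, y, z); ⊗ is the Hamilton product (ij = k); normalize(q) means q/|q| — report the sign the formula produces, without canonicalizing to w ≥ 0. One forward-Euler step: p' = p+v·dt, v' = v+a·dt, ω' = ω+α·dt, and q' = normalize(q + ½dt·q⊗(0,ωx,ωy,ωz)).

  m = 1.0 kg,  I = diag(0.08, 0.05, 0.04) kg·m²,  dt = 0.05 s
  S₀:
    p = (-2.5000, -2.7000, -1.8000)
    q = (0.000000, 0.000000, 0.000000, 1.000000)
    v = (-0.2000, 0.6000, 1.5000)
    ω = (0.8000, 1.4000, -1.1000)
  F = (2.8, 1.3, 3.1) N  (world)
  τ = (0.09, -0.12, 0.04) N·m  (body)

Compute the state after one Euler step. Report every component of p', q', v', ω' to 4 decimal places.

p' = (-2.5100, -2.6700, -1.7250)
q' = (0.0275, -0.0350, 0.0200, 0.9988)
v' = (-0.0600, 0.6650, 1.6550)
ω' = (0.8466, 1.3152, -1.0080)

ω×(Iω) gyroscopic = (0.0154, -0.0352, -0.0336)
α = I⁻¹(τ − ω×Iω) = (0.9325, -1.6960, 1.8400)
ω' = ω + α·dt = (0.8466, 1.3152, -1.0080)
q⊗(0,ω) = (1.1000000, -1.4000000, 0.8000000, 0.0000000)
updated quaternion q' = (0.0275, -0.0350, 0.0200, 0.9988)
a = (2.8000, 1.3000, 3.1000)
p' = p + v·dt = (-2.5100, -2.6700, -1.7250)
v' = v + a·dt = (-0.0600, 0.6650, 1.6550)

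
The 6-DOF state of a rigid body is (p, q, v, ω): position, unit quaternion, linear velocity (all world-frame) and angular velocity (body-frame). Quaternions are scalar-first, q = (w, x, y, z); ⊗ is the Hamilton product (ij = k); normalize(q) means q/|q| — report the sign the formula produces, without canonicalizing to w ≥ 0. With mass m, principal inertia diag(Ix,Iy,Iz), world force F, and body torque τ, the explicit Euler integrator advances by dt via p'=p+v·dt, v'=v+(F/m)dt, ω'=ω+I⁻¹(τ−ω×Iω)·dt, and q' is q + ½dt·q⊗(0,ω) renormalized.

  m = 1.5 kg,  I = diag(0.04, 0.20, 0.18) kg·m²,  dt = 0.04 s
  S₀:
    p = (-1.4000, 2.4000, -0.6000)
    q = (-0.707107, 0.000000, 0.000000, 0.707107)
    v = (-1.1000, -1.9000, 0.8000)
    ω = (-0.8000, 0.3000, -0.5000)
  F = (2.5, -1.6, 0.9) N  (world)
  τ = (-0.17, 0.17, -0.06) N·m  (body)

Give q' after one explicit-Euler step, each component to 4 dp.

q' = (-0.6999, 0.0071, -0.0156, 0.7140)

2q̇ = q⊗(0,ω) = (0.3535535, 0.3535535, -0.7778177, 0.3535535)
updated quaternion q' = (-0.6999, 0.0071, -0.0156, 0.7140)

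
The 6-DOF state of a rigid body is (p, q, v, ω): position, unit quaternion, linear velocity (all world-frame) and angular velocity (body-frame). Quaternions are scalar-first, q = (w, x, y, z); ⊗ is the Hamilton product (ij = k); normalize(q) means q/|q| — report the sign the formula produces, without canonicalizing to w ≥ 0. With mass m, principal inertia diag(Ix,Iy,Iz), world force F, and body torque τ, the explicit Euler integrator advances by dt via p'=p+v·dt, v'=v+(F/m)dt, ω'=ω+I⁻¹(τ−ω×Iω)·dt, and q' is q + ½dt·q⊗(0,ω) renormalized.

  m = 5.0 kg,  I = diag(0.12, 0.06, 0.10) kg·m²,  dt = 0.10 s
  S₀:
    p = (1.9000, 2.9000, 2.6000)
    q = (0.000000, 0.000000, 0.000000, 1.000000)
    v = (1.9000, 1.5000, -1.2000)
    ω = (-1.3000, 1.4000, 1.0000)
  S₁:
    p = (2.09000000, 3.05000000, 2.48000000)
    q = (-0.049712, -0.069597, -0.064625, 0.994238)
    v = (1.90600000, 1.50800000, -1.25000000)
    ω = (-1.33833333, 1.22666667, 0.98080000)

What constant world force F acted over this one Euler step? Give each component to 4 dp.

velocity change Δv = (0.00600000, 0.00800000, -0.05000000)
applied force F = (0.3000, 0.4000, -2.5000)

F = (0.3000, 0.4000, -2.5000)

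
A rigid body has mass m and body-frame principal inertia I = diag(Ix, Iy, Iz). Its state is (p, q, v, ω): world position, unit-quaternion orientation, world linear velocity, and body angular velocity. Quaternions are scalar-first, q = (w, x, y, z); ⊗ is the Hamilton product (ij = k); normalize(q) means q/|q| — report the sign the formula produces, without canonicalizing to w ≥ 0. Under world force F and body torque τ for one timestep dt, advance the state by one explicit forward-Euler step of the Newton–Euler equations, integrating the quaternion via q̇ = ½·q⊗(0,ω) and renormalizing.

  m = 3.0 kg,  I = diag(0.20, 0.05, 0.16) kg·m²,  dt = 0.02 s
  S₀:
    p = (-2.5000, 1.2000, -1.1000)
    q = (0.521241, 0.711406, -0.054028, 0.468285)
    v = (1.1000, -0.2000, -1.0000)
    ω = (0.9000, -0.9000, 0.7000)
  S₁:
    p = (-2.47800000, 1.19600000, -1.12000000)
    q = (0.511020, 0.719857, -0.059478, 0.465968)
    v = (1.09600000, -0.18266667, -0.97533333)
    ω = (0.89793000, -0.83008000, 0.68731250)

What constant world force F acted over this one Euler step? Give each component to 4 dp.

F = (-0.6000, 2.6000, 3.7000)

velocity change Δv = (-0.00400000, 0.01733333, 0.02466667)
F = m·Δv/dt = (-0.6000, 2.6000, 3.7000)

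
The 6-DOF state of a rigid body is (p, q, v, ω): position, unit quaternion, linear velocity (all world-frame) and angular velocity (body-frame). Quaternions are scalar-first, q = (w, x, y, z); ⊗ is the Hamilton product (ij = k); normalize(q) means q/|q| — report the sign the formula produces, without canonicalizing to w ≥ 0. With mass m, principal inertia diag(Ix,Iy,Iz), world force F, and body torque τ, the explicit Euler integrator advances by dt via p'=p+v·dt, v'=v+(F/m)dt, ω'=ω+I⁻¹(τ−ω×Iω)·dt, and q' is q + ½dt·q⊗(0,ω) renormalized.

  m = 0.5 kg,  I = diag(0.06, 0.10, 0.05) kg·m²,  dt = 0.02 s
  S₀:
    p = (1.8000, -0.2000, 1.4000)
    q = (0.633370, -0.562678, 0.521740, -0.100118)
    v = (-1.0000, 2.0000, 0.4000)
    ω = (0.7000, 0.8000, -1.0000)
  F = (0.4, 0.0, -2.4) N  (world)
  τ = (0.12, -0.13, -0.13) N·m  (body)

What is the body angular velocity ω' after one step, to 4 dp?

ω' = (0.7267, 0.7754, -1.0610)

gyro term ω×Iω = (0.0400, -0.0070, 0.0224)
angular accel α = (1.3333, -1.2300, -3.0480)
ω + α·dt = (0.7267, 0.7754, -1.0610)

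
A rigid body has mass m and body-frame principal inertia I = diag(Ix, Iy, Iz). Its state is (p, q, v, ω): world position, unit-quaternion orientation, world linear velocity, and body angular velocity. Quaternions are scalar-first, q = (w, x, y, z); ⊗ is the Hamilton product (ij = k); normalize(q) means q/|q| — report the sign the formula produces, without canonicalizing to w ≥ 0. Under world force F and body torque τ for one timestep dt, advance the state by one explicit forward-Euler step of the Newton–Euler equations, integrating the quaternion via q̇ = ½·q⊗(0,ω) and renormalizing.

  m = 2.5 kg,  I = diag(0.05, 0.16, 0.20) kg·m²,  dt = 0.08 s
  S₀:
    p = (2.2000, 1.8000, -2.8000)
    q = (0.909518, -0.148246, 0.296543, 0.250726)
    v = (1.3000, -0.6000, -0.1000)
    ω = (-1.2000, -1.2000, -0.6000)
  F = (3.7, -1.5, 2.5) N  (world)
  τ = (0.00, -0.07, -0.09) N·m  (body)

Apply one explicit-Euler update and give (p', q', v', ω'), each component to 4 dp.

p' = (2.3040, 1.7520, -2.8080)
q' = (0.9203, -0.1865, 0.2367, 0.2496)
v' = (1.4184, -0.6480, -0.0200)
ω' = (-1.2461, -1.1810, -0.6994)

a = (1.4800, -0.6000, 1.0000)
p' = p + v·dt = (2.3040, 1.7520, -2.8080)
v + (F/m)dt = (1.4184, -0.6480, -0.0200)
(τ − ω×Iω)/I = (-0.5760, 0.2375, -1.2420)
ω' = ω + α·dt = (-1.2461, -1.1810, -0.6994)
Hamilton product q⊗(0,ω) = (0.3283920, -0.9684762, -1.4812404, -0.0119640)
updated quaternion q' = (0.9203, -0.1865, 0.2367, 0.2496)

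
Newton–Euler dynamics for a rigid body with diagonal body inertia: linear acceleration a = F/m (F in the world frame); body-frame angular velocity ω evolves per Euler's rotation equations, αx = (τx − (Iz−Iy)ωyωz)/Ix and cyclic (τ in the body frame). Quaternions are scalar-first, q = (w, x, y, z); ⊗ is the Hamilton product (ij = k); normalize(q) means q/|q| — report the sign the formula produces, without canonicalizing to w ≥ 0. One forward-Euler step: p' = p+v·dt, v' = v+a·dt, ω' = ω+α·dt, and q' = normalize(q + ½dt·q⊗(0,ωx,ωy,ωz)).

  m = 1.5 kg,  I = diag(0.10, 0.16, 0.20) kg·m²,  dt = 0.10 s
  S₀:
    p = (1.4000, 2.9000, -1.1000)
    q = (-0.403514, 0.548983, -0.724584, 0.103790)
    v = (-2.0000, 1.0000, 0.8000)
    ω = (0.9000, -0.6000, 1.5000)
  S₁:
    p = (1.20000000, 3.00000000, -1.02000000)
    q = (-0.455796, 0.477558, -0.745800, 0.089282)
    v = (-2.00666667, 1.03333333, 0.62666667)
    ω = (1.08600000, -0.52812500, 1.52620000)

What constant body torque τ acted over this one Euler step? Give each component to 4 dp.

Δω = ω₁−ω₀ = (0.18600000, 0.07187500, 0.02620000)
gyro term ω₀×Iω₀ = (-0.0360, -0.1350, -0.0324)
applied torque τ = (0.1500, -0.0200, 0.0200)

τ = (0.1500, -0.0200, 0.0200)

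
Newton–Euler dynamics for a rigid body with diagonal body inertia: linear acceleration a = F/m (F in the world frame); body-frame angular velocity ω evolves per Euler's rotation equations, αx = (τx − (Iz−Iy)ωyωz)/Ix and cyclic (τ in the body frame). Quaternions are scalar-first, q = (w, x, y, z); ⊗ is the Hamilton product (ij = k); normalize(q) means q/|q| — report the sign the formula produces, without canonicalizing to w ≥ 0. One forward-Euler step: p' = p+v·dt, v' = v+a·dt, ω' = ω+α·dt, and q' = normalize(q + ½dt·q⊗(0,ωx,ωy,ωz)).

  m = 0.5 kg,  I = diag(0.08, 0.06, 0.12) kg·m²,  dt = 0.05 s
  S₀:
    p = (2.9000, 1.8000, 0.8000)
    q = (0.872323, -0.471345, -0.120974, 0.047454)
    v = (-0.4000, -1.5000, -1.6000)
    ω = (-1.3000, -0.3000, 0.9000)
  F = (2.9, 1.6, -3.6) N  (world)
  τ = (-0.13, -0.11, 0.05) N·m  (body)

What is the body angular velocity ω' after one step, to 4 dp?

precession coupling ω×(Iω) = (-0.0162, 0.0468, -0.0078)
(τ − ω×Iω)/I = (-1.4225, -2.6133, 0.4817)
ω' = ω + α·dt = (-1.3711, -0.4307, 0.9241)

ω' = (-1.3711, -0.4307, 0.9241)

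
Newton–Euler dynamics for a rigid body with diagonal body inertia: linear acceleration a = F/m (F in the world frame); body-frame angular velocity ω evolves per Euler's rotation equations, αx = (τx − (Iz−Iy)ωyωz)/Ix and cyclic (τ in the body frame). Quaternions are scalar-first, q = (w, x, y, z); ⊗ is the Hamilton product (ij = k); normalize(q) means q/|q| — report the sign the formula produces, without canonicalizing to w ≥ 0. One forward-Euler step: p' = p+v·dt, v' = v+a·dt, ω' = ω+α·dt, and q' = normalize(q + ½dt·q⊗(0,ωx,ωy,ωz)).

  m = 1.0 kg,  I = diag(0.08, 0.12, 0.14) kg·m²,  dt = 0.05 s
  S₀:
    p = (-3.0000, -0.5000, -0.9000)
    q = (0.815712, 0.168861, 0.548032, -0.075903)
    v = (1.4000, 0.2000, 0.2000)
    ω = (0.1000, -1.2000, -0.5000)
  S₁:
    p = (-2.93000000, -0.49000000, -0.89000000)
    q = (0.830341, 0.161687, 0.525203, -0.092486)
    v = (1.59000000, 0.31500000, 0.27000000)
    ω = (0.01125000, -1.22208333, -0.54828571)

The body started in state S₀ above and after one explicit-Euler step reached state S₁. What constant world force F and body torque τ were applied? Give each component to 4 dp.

ω₁ − ω₀ = (-0.08875000, -0.02208333, -0.04828571)
precession coupling = (0.0120, 0.0030, -0.0048)
applied torque τ = (-0.1300, -0.0500, -0.1400)
velocity change Δv = (0.19000000, 0.11500000, 0.07000000)
F = m·Δv/dt = (3.8000, 2.3000, 1.4000)

F = (3.8000, 2.3000, 1.4000)
τ = (-0.1300, -0.0500, -0.1400)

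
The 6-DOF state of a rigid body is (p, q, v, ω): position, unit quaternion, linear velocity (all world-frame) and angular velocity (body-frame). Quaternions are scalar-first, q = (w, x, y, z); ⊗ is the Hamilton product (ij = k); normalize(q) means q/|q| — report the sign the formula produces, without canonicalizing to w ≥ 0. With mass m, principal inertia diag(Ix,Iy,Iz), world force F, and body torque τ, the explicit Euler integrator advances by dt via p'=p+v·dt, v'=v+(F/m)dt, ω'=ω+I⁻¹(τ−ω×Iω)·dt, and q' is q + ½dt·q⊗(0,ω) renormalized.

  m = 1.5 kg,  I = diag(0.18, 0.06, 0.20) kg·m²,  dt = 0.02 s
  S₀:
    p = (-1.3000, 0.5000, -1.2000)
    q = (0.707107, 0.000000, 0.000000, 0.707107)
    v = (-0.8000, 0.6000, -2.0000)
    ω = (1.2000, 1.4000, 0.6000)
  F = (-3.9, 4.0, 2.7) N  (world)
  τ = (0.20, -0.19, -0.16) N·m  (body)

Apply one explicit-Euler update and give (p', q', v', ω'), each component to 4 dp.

p' = (-1.3160, 0.5120, -1.2400)
q' = (0.7027, -0.0014, 0.0184, 0.7112)
v' = (-0.8520, 0.6533, -1.9640)
ω' = (1.2092, 1.3415, 0.6042)

precession coupling ω×(Iω) = (0.1176, -0.0144, -0.2016)
α = I⁻¹(τ − ω×Iω) = (0.4578, -2.9267, 0.2080)
ω' = ω + α·dt = (1.2092, 1.3415, 0.6042)
2q̇ = q⊗(0,ω) = (-0.4242642, -0.1414214, 1.8384782, 0.4242642)
q' = normalize(q + ½dt·q⊗(0,ω)) = (0.7027, -0.0014, 0.0184, 0.7112)
a = F/m = (-2.6000, 2.6667, 1.8000)
p + v·dt = (-1.3160, 0.5120, -1.2400)
new velocity v' = (-0.8520, 0.6533, -1.9640)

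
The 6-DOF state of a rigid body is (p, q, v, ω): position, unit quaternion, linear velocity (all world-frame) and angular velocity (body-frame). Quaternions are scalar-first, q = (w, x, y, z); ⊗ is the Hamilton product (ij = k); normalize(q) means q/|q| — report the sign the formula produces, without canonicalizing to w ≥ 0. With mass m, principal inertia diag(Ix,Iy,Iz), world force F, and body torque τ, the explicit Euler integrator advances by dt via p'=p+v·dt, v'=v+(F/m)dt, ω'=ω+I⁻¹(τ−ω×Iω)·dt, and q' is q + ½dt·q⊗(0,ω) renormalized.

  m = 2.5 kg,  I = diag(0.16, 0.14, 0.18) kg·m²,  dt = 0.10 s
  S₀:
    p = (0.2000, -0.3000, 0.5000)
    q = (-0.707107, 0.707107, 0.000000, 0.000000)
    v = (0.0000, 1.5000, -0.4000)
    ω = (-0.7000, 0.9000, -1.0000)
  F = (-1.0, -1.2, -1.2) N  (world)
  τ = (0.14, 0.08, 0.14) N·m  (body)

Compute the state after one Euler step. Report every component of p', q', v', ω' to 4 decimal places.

p' = (0.2000, -0.1500, 0.4600)
q' = (-0.6804, 0.7298, 0.0035, 0.0670)
v' = (-0.0400, 1.4520, -0.4480)
ω' = (-0.5900, 0.9671, -0.9292)

a = (-0.4000, -0.4800, -0.4800)
p + v·dt = (0.2000, -0.1500, 0.4600)
v + (F/m)dt = (-0.0400, 1.4520, -0.4480)
gyro term ω×Iω = (-0.0360, -0.0140, 0.0126)
angular accel α = (1.1000, 0.6714, 0.7078)
new body rate ω' = (-0.5900, 0.9671, -0.9292)
q⊗(0,ω) = (0.4949749, 0.4949749, 0.0707107, 1.3435033)
updated quaternion q' = (-0.6804, 0.7298, 0.0035, 0.0670)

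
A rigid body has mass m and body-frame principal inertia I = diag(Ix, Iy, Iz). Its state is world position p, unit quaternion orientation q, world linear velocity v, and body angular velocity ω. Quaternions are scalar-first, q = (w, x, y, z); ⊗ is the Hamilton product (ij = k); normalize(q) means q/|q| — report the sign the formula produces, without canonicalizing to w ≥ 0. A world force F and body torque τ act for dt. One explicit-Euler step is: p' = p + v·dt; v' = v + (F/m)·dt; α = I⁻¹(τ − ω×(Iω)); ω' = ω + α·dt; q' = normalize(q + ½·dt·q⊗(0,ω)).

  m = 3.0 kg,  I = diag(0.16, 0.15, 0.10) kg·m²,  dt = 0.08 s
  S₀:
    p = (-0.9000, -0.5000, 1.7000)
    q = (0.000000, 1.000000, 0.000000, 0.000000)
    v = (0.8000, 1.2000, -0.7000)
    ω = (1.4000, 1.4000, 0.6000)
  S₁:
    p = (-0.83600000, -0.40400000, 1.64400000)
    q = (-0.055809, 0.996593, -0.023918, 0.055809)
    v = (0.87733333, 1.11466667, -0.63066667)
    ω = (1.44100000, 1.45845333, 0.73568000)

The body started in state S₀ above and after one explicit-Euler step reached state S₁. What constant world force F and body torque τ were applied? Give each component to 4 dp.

F = (2.9000, -3.2000, 2.6000)
τ = (0.0400, 0.1600, 0.1500)

Δω = ω₁−ω₀ = (0.04100000, 0.05845333, 0.13568000)
I·α + gyro = (0.0400, 0.1600, 0.1500)
v₁ − v₀ = (0.07733333, -0.08533333, 0.06933333)
m·(v₁−v₀)/dt = (2.9000, -3.2000, 2.6000)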